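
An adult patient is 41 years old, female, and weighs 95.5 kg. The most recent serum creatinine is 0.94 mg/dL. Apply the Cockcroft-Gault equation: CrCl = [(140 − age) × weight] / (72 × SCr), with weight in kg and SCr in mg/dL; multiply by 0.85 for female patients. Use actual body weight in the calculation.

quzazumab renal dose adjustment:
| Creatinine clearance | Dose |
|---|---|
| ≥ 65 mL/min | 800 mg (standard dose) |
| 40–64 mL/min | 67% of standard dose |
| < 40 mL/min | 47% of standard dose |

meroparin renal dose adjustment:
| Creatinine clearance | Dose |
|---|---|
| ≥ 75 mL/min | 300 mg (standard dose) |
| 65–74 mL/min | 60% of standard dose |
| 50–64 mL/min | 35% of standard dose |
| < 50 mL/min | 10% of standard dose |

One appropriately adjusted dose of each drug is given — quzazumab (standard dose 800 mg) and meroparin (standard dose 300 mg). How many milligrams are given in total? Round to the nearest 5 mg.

1100 mg

CrCl = (140 − 41) × 95.5 / (72 × 0.94) × 0.85 = 9454.5 / 67.68 × 0.85 ≈ 118.7 mL/min
CrCl ≈ 119 mL/min.
quzazumab: ≥ 65 mL/min → 100% of 800 mg = 800 mg.
meroparin: ≥ 75 mL/min → 100% of 300 mg = 300 mg.
Total = 800 + 300 = 1100 mg.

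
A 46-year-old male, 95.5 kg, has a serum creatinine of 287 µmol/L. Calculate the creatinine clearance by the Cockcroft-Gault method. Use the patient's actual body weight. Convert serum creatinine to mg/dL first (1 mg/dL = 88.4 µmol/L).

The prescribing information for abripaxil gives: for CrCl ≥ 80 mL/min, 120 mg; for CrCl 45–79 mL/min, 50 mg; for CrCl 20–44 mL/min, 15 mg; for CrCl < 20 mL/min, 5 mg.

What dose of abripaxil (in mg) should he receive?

15 mg

SCr = 287 / 88.4 = 3.247 mg/dL
CrCl = (140 − 46) × 95.5 / (72 × 3.247) = 8977.0 / 233.78 ≈ 38.4 mL/min
CrCl ≈ 38 mL/min → bracket 20–44 mL/min.
Dose for this bracket: 15 mg.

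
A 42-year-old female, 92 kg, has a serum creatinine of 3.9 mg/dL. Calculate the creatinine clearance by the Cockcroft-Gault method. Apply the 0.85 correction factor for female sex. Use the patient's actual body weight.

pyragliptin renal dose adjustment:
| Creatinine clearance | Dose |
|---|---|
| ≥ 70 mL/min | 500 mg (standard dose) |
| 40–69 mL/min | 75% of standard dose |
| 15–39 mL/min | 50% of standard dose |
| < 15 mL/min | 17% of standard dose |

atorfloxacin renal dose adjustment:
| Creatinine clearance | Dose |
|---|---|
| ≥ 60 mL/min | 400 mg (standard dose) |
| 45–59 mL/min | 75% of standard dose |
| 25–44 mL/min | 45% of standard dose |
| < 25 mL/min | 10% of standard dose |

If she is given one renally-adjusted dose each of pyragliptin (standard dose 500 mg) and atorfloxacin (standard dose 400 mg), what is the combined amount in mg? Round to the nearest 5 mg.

CrCl = (140 − 42) × 92 / (72 × 3.9) × 0.85 = 9016.0 / 280.80 × 0.85 ≈ 27.3 mL/min
CrCl ≈ 27 mL/min.
pyragliptin: 15–39 mL/min → 50% of 500 mg = 250 mg.
atorfloxacin: 25–44 mL/min → 45% of 400 mg = 180 mg.
Total = 250 + 180 = 430 mg.

430 mg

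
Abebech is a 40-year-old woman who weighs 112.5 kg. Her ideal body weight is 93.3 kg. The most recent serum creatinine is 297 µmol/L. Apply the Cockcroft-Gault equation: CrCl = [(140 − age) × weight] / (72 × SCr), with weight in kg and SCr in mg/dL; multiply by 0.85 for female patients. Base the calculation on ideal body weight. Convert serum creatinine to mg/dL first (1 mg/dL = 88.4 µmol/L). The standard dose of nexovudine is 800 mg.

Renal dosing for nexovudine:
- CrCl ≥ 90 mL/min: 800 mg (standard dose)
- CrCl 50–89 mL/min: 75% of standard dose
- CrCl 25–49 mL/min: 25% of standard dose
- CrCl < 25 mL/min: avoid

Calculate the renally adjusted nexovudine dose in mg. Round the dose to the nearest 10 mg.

SCr = 297 / 88.4 = 3.36 mg/dL
CrCl = (140 − 40) × 93.3 / (72 × 3.36) × 0.85 = 9330.0 / 241.92 × 0.85 ≈ 32.8 mL/min
CrCl ≈ 33 mL/min → bracket 25–49 mL/min.
25% of 800 mg = 200 mg

200 mg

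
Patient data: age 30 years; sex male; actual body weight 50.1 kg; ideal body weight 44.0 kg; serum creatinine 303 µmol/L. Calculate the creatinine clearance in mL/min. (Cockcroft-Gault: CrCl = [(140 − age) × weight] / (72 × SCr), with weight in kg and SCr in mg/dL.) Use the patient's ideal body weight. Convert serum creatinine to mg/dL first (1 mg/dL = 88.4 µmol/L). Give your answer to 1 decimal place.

SCr = 303 / 88.4 = 3.428 mg/dL
CrCl = (140 − 30) × 44 / (72 × 3.428) = 4840.0 / 246.82 ≈ 19.6 mL/min

19.6 mL/min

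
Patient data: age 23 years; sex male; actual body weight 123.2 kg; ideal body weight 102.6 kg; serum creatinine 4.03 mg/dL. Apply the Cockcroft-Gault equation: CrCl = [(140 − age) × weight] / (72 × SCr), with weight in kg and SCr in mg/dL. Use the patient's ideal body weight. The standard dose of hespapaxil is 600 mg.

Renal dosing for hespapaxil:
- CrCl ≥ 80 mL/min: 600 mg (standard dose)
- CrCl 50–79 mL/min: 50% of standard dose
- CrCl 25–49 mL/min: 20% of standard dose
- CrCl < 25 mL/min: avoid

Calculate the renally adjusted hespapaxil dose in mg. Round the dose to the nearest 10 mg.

CrCl = (140 − 23) × 102.6 / (72 × 4.03) = 12004.2 / 290.16 ≈ 41.4 mL/min
CrCl ≈ 41 mL/min → bracket 25–49 mL/min.
20% of 600 mg = 120 mg

120 mg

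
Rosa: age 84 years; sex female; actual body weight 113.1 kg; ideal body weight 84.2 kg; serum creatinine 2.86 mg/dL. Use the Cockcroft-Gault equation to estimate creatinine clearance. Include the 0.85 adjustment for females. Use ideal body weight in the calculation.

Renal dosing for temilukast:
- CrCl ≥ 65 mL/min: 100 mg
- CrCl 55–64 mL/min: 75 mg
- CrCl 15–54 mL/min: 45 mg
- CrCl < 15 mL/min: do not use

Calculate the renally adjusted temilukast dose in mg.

45 mg

CrCl = (140 − 84) × 84.2 / (72 × 2.86) × 0.85 = 4715.2 / 205.92 × 0.85 ≈ 19.5 mL/min
CrCl ≈ 19 mL/min → bracket 15–54 mL/min.
Dose for this bracket: 45 mg.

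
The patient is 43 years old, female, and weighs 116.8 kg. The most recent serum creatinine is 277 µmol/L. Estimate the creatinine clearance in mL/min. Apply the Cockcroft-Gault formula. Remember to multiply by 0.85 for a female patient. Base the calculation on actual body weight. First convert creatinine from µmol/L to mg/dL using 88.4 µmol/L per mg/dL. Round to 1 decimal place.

SCr = 277 / 88.4 = 3.133 mg/dL
CrCl = (140 − 43) × 116.8 / (72 × 3.133) × 0.85 = 11329.6 / 225.58 × 0.85 ≈ 42.7 mL/min

42.7 mL/min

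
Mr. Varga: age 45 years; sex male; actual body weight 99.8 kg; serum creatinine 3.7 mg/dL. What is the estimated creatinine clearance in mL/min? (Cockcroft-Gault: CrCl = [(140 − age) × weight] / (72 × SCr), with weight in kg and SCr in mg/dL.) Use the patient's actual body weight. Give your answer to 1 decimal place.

35.6 mL/min

CrCl = (140 − 45) × 99.8 / (72 × 3.7) = 9481.0 / 266.40 ≈ 35.6 mL/min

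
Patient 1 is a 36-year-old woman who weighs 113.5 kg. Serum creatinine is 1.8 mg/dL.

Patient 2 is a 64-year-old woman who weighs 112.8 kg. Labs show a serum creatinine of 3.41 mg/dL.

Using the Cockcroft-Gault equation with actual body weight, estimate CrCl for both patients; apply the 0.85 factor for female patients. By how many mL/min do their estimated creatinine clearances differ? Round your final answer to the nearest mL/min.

48 mL/min

Patient 1: CrCl = (140 − 36) × 113.5 / (72 × 1.8) × 0.85 = 11804.0 / 129.60 × 0.85 ≈ 77.4 mL/min
Patient 2: CrCl = (140 − 64) × 112.8 / (72 × 3.41) × 0.85 = 8572.8 / 245.52 × 0.85 ≈ 29.7 mL/min
|77.4 − 29.7| = 47.7 mL/min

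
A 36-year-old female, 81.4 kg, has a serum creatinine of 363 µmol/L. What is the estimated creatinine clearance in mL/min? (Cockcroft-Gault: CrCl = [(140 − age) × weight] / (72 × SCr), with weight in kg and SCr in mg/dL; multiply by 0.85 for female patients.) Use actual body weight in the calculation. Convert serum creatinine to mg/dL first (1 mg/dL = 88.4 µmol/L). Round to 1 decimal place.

24.3 mL/min

SCr = 363 / 88.4 = 4.106 mg/dL
CrCl = (140 − 36) × 81.4 / (72 × 4.106) × 0.85 = 8465.6 / 295.63 × 0.85 ≈ 24.3 mL/min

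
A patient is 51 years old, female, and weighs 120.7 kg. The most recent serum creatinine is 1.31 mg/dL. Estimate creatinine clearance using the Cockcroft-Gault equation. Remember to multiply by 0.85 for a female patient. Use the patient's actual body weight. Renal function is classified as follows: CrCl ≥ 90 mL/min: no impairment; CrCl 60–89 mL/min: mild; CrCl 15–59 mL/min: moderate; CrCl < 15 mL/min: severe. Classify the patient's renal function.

no impairment

CrCl = (140 − 51) × 120.7 / (72 × 1.31) × 0.85 = 10742.3 / 94.32 × 0.85 ≈ 96.8 mL/min
97 mL/min falls in the 'no impairment' range.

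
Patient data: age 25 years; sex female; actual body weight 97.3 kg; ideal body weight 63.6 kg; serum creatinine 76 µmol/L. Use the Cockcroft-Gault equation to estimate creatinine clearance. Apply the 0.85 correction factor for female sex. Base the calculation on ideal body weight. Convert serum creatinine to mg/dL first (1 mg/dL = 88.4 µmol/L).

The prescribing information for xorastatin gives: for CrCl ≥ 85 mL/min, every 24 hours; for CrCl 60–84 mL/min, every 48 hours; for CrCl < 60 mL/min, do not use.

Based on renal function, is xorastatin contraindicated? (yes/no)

no

SCr = 76 / 88.4 = 0.86 mg/dL
CrCl = (140 − 25) × 63.6 / (72 × 0.86) × 0.85 = 7314.0 / 61.92 × 0.85 ≈ 100.4 mL/min
CrCl ≈ 100 mL/min, which is ≥ 60 mL/min.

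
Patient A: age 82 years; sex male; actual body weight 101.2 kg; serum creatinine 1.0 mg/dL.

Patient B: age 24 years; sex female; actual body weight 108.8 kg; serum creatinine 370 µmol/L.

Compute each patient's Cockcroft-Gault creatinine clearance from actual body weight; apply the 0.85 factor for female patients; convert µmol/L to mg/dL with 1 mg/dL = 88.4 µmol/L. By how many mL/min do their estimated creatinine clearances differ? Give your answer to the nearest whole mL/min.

Patient A: CrCl = (140 − 82) × 101.2 / (72 × 1) = 5869.6 / 72.00 ≈ 81.5 mL/min
Patient B: SCr = 370 / 88.4 = 4.186 mg/dL
Patient B: CrCl = (140 − 24) × 108.8 / (72 × 4.186) × 0.85 = 12620.8 / 301.39 × 0.85 ≈ 35.6 mL/min
|81.5 − 35.6| = 45.9 mL/min

46 mL/min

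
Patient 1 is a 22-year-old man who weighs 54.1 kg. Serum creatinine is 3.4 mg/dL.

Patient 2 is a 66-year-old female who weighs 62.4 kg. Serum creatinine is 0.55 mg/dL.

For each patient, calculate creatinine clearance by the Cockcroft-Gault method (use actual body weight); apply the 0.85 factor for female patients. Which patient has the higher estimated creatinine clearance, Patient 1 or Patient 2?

Patient 2

Patient 1: CrCl = (140 − 22) × 54.1 / (72 × 3.4) = 6383.8 / 244.80 ≈ 26.1 mL/min
Patient 2: CrCl = (140 − 66) × 62.4 / (72 × 0.55) × 0.85 = 4617.6 / 39.60 × 0.85 ≈ 99.1 mL/min
26.1 vs 99.1 mL/min → Patient 2 is higher.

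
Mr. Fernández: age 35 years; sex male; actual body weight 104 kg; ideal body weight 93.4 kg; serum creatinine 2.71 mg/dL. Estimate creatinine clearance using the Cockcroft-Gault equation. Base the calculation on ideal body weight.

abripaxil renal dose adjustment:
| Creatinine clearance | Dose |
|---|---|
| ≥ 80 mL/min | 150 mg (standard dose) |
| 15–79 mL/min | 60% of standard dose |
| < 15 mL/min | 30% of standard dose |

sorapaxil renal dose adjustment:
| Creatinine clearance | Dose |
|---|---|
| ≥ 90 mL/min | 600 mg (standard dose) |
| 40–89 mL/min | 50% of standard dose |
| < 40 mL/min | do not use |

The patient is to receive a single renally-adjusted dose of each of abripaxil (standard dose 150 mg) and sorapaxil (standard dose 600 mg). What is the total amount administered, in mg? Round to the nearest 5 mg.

390 mg

CrCl = (140 − 35) × 93.4 / (72 × 2.71) = 9807.0 / 195.12 ≈ 50.3 mL/min
CrCl ≈ 50 mL/min.
abripaxil: 15–79 mL/min → 60% of 150 mg = 90 mg.
sorapaxil: 40–89 mL/min → 50% of 600 mg = 300 mg.
Total = 90 + 300 = 390 mg.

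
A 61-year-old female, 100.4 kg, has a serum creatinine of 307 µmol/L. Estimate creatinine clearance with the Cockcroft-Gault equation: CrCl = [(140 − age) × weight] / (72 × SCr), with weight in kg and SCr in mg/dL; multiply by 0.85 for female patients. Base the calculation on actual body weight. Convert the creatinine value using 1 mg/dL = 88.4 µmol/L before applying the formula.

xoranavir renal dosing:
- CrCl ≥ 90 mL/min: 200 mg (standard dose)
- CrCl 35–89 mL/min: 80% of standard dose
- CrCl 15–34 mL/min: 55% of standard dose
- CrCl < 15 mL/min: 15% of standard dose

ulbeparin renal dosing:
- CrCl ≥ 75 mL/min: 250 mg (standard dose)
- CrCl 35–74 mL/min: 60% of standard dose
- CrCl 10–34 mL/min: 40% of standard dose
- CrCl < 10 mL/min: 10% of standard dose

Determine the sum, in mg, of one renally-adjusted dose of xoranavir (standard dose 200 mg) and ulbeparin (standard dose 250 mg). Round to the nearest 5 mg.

SCr = 307 / 88.4 = 3.473 mg/dL
CrCl = (140 − 61) × 100.4 / (72 × 3.473) × 0.85 = 7931.6 / 250.06 × 0.85 ≈ 27.0 mL/min
CrCl ≈ 27 mL/min.
xoranavir: 15–34 mL/min → 55% of 200 mg = 110 mg.
ulbeparin: 10–34 mL/min → 40% of 250 mg = 100 mg.
Total = 110 + 100 = 210 mg.

210 mg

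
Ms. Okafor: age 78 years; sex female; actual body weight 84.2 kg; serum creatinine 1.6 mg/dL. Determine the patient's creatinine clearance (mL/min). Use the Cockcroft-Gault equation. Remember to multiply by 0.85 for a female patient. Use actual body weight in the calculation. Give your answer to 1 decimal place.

CrCl = (140 − 78) × 84.2 / (72 × 1.6) × 0.85 = 5220.4 / 115.20 × 0.85 ≈ 38.5 mL/min

38.5 mL/min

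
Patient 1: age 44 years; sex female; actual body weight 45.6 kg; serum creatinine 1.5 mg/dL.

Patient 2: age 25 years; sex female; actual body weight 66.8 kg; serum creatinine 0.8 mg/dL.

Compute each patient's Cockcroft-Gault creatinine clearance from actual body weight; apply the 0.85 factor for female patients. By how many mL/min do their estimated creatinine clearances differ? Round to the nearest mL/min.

Patient 1: CrCl = (140 − 44) × 45.6 / (72 × 1.5) × 0.85 = 4377.6 / 108.00 × 0.85 ≈ 34.5 mL/min
Patient 2: CrCl = (140 − 25) × 66.8 / (72 × 0.8) × 0.85 = 7682.0 / 57.60 × 0.85 ≈ 113.4 mL/min
|34.5 − 113.4| = 78.9 mL/min

79 mL/min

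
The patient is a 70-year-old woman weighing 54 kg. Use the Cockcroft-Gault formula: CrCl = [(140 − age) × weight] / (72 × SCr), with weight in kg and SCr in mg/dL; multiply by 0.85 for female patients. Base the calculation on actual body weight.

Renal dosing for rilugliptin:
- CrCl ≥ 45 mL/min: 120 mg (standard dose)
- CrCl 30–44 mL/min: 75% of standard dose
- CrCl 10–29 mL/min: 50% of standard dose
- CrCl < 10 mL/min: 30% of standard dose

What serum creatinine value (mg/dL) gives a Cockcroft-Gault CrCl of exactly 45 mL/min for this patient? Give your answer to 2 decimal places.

0.99 mg/dL

Standard dose requires CrCl ≥ 45 mL/min.
Set (140 − 70) × 54 × 0.85 / (72 × SCr) = 45
SCr = (140 − 70) × 54 × 0.85 / (72 × 45) = 0.992 mg/dL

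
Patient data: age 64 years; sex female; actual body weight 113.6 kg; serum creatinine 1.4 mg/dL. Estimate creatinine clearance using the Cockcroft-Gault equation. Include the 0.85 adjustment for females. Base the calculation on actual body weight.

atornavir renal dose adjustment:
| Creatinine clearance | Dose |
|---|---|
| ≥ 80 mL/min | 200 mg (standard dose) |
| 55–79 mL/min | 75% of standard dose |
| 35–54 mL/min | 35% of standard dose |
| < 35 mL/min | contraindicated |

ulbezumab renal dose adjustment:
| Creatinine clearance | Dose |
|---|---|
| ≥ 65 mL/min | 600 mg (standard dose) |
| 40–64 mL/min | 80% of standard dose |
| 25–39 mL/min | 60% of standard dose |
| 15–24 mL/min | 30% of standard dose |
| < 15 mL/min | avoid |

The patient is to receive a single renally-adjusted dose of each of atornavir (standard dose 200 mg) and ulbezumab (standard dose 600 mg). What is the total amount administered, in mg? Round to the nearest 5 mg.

750 mg

CrCl = (140 − 64) × 113.6 / (72 × 1.4) × 0.85 = 8633.6 / 100.80 × 0.85 ≈ 72.8 mL/min
CrCl ≈ 73 mL/min.
atornavir: 55–79 mL/min → 75% of 200 mg = 150 mg.
ulbezumab: ≥ 65 mL/min → 100% of 600 mg = 600 mg.
Total = 150 + 600 = 750 mg.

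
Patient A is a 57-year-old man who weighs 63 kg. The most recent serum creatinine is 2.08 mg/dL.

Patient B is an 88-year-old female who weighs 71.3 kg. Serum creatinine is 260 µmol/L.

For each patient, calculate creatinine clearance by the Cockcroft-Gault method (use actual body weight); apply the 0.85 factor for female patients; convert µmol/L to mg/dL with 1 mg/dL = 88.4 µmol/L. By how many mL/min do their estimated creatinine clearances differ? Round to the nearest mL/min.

20 mL/min

Patient A: CrCl = (140 − 57) × 63 / (72 × 2.08) = 5229.0 / 149.76 ≈ 34.9 mL/min
Patient B: SCr = 260 / 88.4 = 2.941 mg/dL
Patient B: CrCl = (140 − 88) × 71.3 / (72 × 2.941) × 0.85 = 3707.6 / 211.75 × 0.85 ≈ 14.9 mL/min
|34.9 − 14.9| = 20.0 mL/min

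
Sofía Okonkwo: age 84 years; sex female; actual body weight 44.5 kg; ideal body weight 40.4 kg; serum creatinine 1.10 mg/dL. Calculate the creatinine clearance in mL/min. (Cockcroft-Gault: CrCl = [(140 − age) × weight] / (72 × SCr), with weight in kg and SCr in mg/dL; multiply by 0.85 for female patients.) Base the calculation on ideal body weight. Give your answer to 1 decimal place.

24.3 mL/min

CrCl = (140 − 84) × 40.4 / (72 × 1.1) × 0.85 = 2262.4 / 79.20 × 0.85 ≈ 24.3 mL/min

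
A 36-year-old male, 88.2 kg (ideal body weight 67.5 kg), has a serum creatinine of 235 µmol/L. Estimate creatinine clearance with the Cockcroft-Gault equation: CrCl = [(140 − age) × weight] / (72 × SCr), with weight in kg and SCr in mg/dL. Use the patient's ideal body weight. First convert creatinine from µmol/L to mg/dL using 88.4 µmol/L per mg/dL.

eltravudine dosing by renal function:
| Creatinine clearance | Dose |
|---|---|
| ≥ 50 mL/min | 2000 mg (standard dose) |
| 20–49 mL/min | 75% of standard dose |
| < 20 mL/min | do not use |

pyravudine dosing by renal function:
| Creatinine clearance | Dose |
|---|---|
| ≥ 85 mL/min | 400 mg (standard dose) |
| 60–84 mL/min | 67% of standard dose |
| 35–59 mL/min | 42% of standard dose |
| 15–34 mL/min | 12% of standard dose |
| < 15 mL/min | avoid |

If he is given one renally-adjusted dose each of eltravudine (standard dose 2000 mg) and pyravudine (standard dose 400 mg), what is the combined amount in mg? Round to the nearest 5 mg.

1670 mg

SCr = 235 / 88.4 = 2.658 mg/dL
CrCl = (140 − 36) × 67.5 / (72 × 2.658) = 7020.0 / 191.38 ≈ 36.7 mL/min
CrCl ≈ 37 mL/min.
eltravudine: 20–49 mL/min → 75% of 2000 mg = 1500 mg.
pyravudine: 35–59 mL/min → 42% of 400 mg = 168 mg.
Total = 1500 + 168 = 1668 mg.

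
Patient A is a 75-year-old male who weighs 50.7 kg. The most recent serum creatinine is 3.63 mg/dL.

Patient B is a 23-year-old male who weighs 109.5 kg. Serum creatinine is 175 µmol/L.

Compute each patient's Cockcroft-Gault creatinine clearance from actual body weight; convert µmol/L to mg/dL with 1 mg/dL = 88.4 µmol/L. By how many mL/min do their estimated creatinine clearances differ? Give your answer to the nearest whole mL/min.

Patient A: CrCl = (140 − 75) × 50.7 / (72 × 3.63) = 3295.5 / 261.36 ≈ 12.6 mL/min
Patient B: SCr = 175 / 88.4 = 1.98 mg/dL
Patient B: CrCl = (140 − 23) × 109.5 / (72 × 1.98) = 12811.5 / 142.56 ≈ 89.9 mL/min
|12.6 − 89.9| = 77.3 mL/min

77 mL/min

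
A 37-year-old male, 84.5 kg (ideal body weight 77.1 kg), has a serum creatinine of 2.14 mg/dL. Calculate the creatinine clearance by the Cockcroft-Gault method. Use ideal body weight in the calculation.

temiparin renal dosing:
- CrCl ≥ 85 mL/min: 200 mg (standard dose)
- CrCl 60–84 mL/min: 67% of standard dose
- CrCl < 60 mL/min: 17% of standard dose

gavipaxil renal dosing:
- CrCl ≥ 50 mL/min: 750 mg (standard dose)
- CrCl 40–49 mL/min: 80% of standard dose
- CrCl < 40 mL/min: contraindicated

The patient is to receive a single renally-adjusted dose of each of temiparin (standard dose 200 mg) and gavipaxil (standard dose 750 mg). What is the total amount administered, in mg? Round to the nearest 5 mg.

785 mg

CrCl = (140 − 37) × 77.1 / (72 × 2.14) = 7941.3 / 154.08 ≈ 51.5 mL/min
CrCl ≈ 52 mL/min.
temiparin: < 60 mL/min → 17% of 200 mg = 34 mg.
gavipaxil: ≥ 50 mL/min → 100% of 750 mg = 750 mg.
Total = 34 + 750 = 784 mg.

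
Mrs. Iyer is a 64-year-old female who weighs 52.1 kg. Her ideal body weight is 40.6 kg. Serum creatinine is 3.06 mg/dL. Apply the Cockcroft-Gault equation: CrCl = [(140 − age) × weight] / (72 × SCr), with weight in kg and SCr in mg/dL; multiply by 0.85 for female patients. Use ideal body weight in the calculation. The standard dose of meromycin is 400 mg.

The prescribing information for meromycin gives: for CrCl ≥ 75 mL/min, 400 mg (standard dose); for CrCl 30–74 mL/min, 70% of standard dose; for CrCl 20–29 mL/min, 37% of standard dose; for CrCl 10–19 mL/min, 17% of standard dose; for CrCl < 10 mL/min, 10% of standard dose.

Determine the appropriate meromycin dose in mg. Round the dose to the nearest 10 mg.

70 mg

CrCl = (140 − 64) × 40.6 / (72 × 3.06) × 0.85 = 3085.6 / 220.32 × 0.85 ≈ 11.9 mL/min
CrCl ≈ 12 mL/min → bracket 10–19 mL/min.
17% of 400 mg = 68 mg → 70 mg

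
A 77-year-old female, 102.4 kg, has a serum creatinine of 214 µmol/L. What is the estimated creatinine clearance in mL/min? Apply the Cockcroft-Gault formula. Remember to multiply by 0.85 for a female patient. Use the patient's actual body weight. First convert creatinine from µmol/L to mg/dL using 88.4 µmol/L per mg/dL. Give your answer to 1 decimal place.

SCr = 214 / 88.4 = 2.421 mg/dL
CrCl = (140 − 77) × 102.4 / (72 × 2.421) × 0.85 = 6451.2 / 174.31 × 0.85 ≈ 31.5 mL/min

31.5 mL/min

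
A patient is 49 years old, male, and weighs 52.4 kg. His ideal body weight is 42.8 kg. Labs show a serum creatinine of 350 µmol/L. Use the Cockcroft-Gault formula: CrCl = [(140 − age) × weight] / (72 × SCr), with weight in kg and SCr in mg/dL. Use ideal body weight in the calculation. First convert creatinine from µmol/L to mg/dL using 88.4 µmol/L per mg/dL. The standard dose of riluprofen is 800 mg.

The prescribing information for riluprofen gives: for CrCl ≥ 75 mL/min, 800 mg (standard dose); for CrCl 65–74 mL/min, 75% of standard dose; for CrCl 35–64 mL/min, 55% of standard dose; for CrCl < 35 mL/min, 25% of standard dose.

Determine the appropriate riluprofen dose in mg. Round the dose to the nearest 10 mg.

200 mg

SCr = 350 / 88.4 = 3.959 mg/dL
CrCl = (140 − 49) × 42.8 / (72 × 3.959) = 3894.8 / 285.05 ≈ 13.7 mL/min
CrCl ≈ 14 mL/min → bracket < 35 mL/min.
25% of 800 mg = 200 mg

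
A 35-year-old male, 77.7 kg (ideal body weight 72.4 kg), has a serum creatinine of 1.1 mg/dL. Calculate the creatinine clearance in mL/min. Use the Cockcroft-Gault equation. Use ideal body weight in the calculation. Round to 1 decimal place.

CrCl = (140 − 35) × 72.4 / (72 × 1.1) = 7602.0 / 79.20 ≈ 96.0 mL/min

96.0 mL/min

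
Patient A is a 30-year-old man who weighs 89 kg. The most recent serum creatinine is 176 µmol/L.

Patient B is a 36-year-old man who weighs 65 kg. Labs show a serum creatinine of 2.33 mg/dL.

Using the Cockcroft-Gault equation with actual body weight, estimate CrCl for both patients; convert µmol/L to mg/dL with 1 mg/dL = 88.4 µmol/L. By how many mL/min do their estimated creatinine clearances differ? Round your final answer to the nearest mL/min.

Patient A: SCr = 176 / 88.4 = 1.991 mg/dL
Patient A: CrCl = (140 − 30) × 89 / (72 × 1.991) = 9790.0 / 143.35 ≈ 68.3 mL/min
Patient B: CrCl = (140 − 36) × 65 / (72 × 2.33) = 6760.0 / 167.76 ≈ 40.3 mL/min
|68.3 − 40.3| = 28.0 mL/min

28 mL/min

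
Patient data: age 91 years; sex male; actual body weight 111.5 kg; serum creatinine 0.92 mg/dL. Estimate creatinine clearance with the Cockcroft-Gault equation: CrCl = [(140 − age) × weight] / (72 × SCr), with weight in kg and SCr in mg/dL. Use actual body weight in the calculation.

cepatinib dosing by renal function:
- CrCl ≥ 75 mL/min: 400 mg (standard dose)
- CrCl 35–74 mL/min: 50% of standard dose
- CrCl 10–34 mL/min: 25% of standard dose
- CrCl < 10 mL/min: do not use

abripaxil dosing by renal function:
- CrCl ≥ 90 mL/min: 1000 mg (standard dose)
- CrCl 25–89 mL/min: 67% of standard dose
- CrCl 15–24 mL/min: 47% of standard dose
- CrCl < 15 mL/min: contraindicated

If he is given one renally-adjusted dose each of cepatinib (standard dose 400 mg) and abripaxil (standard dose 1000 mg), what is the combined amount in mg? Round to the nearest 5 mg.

CrCl = (140 − 91) × 111.5 / (72 × 0.92) = 5463.5 / 66.24 ≈ 82.5 mL/min
CrCl ≈ 82 mL/min.
cepatinib: ≥ 75 mL/min → 100% of 400 mg = 400 mg.
abripaxil: 25–89 mL/min → 67% of 1000 mg = 670 mg.
Total = 400 + 670 = 1070 mg.

1070 mg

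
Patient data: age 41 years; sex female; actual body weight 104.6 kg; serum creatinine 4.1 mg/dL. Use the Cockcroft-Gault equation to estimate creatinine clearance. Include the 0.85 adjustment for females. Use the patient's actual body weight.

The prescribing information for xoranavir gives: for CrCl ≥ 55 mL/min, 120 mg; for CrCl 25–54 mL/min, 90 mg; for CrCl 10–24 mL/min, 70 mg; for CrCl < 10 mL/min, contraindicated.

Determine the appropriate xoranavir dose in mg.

90 mg

CrCl = (140 − 41) × 104.6 / (72 × 4.1) × 0.85 = 10355.4 / 295.20 × 0.85 ≈ 29.8 mL/min
CrCl ≈ 30 mL/min → bracket 25–54 mL/min.
Dose for this bracket: 90 mg.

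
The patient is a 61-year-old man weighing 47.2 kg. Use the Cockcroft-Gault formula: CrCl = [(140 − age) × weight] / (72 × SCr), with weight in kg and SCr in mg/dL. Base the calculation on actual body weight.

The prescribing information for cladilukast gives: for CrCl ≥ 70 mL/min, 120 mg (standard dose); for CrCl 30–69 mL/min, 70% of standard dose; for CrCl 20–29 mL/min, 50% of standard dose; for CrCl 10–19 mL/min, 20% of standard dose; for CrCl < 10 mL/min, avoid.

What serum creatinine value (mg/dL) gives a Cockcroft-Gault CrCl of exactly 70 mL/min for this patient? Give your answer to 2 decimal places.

0.74 mg/dL

Standard dose requires CrCl ≥ 70 mL/min.
Set (140 − 61) × 47.2 / (72 × SCr) = 70
SCr = (140 − 61) × 47.2 / (72 × 70) = 0.740 mg/dL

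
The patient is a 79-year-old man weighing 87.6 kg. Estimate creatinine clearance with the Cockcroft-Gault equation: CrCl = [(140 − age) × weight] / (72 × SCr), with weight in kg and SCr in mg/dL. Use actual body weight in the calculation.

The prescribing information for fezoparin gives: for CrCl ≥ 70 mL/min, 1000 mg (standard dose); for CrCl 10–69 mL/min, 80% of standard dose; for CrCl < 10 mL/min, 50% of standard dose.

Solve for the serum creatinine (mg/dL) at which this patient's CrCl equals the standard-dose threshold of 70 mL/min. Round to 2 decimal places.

1.06 mg/dL

Standard dose requires CrCl ≥ 70 mL/min.
Set (140 − 79) × 87.6 / (72 × SCr) = 70
SCr = (140 − 79) × 87.6 / (72 × 70) = 1.060 mg/dL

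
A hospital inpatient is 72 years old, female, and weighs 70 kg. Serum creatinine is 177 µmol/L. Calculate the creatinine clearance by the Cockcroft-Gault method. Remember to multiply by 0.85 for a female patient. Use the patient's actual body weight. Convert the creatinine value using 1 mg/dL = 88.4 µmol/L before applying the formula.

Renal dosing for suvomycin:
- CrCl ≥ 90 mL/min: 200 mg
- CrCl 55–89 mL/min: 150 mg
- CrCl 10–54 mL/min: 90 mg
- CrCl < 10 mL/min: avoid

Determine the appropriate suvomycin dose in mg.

90 mg

SCr = 177 / 88.4 = 2.002 mg/dL
CrCl = (140 − 72) × 70 / (72 × 2.002) × 0.85 = 4760.0 / 144.14 × 0.85 ≈ 28.1 mL/min
CrCl ≈ 28 mL/min → bracket 10–54 mL/min.
Dose for this bracket: 90 mg.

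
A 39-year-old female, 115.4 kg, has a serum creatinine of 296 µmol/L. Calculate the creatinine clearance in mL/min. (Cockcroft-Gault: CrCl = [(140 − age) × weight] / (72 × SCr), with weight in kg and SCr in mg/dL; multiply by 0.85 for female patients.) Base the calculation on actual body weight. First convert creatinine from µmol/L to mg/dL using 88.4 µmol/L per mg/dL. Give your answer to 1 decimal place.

41.1 mL/min

SCr = 296 / 88.4 = 3.348 mg/dL
CrCl = (140 − 39) × 115.4 / (72 × 3.348) × 0.85 = 11655.4 / 241.06 × 0.85 ≈ 41.1 mL/min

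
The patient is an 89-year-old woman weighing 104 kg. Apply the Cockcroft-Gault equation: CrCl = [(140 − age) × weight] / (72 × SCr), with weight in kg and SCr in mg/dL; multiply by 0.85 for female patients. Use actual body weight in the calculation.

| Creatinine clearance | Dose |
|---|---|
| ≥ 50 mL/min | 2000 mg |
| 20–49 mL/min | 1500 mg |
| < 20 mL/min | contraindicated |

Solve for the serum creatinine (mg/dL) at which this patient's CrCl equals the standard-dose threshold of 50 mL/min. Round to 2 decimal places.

Standard dose requires CrCl ≥ 50 mL/min.
Set (140 − 89) × 104 × 0.85 / (72 × SCr) = 50
SCr = (140 − 89) × 104 × 0.85 / (72 × 50) = 1.252 mg/dL

1.25 mg/dL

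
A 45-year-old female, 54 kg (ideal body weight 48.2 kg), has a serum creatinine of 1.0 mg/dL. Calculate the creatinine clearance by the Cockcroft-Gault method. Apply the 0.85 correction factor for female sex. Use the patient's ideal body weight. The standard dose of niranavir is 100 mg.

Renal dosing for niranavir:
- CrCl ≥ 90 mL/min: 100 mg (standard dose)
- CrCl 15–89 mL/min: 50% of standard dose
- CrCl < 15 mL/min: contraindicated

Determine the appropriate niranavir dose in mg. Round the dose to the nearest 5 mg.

50 mg

CrCl = (140 − 45) × 48.2 / (72 × 1) × 0.85 = 4579.0 / 72.00 × 0.85 ≈ 54.1 mL/min
CrCl ≈ 54 mL/min → bracket 15–89 mL/min.
50% of 100 mg = 50 mg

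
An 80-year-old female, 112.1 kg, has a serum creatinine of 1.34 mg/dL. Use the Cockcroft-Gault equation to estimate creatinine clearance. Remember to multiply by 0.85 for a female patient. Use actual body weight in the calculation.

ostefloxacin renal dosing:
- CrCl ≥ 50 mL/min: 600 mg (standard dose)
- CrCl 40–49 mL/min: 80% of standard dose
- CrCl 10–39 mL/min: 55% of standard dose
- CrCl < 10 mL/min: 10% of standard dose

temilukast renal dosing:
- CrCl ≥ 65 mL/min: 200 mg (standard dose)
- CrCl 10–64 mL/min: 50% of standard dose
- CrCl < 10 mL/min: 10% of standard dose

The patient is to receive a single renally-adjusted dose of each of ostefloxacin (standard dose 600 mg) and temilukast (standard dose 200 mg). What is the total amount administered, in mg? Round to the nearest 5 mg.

CrCl = (140 − 80) × 112.1 / (72 × 1.34) × 0.85 = 6726.0 / 96.48 × 0.85 ≈ 59.3 mL/min
CrCl ≈ 59 mL/min.
ostefloxacin: ≥ 50 mL/min → 100% of 600 mg = 600 mg.
temilukast: 10–64 mL/min → 50% of 200 mg = 100 mg.
Total = 600 + 100 = 700 mg.

700 mg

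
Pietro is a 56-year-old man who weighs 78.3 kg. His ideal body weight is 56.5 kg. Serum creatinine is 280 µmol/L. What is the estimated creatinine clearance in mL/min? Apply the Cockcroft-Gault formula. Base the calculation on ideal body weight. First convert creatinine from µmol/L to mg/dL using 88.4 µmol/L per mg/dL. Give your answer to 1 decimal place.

20.8 mL/min

SCr = 280 / 88.4 = 3.167 mg/dL
CrCl = (140 − 56) × 56.5 / (72 × 3.167) = 4746.0 / 228.02 ≈ 20.8 mL/min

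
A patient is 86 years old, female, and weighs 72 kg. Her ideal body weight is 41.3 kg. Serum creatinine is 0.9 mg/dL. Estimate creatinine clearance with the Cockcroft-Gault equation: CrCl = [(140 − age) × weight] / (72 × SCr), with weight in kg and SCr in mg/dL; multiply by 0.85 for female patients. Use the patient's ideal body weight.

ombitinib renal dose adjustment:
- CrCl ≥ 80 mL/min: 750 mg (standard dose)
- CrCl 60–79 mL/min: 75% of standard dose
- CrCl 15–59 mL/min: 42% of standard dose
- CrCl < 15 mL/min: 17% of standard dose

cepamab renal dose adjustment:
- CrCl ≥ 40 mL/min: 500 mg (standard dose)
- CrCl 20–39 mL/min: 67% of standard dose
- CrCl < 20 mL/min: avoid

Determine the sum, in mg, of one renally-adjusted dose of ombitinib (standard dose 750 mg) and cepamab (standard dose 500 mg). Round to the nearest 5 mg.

650 mg

CrCl = (140 − 86) × 41.3 / (72 × 0.9) × 0.85 = 2230.2 / 64.80 × 0.85 ≈ 29.3 mL/min
CrCl ≈ 29 mL/min.
ombitinib: 15–59 mL/min → 42% of 750 mg = 315 mg.
cepamab: 20–39 mL/min → 67% of 500 mg = 335 mg.
Total = 315 + 335 = 650 mg.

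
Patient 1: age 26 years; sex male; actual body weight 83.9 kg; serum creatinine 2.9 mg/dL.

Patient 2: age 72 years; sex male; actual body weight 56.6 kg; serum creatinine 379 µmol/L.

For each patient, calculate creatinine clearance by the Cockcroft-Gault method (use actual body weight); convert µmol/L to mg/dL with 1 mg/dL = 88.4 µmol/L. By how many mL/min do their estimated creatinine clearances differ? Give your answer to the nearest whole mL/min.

33 mL/min

Patient 1: CrCl = (140 − 26) × 83.9 / (72 × 2.9) = 9564.6 / 208.80 ≈ 45.8 mL/min
Patient 2: SCr = 379 / 88.4 = 4.287 mg/dL
Patient 2: CrCl = (140 − 72) × 56.6 / (72 × 4.287) = 3848.8 / 308.66 ≈ 12.5 mL/min
|45.8 − 12.5| = 33.3 mL/min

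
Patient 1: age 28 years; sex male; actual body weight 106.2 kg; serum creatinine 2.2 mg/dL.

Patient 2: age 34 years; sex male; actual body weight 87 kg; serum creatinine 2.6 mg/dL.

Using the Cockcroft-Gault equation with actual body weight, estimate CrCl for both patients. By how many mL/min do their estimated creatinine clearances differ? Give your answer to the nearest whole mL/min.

26 mL/min

Patient 1: CrCl = (140 − 28) × 106.2 / (72 × 2.2) = 11894.4 / 158.40 ≈ 75.1 mL/min
Patient 2: CrCl = (140 − 34) × 87 / (72 × 2.6) = 9222.0 / 187.20 ≈ 49.3 mL/min
|75.1 − 49.3| = 25.8 mL/min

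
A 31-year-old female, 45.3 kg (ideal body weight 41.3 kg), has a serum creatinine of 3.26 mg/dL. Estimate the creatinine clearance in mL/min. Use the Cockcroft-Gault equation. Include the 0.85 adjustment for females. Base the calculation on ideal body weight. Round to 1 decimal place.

16.3 mL/min

CrCl = (140 − 31) × 41.3 / (72 × 3.26) × 0.85 = 4501.7 / 234.72 × 0.85 ≈ 16.3 mL/min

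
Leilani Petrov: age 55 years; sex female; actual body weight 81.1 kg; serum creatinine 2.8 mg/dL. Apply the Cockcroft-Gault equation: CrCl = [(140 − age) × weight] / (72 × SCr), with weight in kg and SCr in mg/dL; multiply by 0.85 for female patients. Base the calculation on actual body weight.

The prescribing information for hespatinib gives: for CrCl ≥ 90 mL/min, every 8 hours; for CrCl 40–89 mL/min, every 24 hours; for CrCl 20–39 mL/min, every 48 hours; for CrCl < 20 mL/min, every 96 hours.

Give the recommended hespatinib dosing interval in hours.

CrCl = (140 − 55) × 81.1 / (72 × 2.8) × 0.85 = 6893.5 / 201.60 × 0.85 ≈ 29.1 mL/min
CrCl ≈ 29 mL/min → bracket 20–39 mL/min → every 48 hours.

every 48 hours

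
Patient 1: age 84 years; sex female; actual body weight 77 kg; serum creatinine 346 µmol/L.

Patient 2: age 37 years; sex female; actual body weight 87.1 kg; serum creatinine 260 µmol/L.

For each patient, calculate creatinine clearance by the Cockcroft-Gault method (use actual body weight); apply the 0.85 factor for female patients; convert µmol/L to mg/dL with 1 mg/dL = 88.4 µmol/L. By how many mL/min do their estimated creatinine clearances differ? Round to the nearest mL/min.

Patient 1: SCr = 346 / 88.4 = 3.914 mg/dL
Patient 1: CrCl = (140 − 84) × 77 / (72 × 3.914) × 0.85 = 4312.0 / 281.81 × 0.85 ≈ 13.0 mL/min
Patient 2: SCr = 260 / 88.4 = 2.941 mg/dL
Patient 2: CrCl = (140 − 37) × 87.1 / (72 × 2.941) × 0.85 = 8971.3 / 211.75 × 0.85 ≈ 36.0 mL/min
|13.0 − 36.0| = 23.0 mL/min

23 mL/min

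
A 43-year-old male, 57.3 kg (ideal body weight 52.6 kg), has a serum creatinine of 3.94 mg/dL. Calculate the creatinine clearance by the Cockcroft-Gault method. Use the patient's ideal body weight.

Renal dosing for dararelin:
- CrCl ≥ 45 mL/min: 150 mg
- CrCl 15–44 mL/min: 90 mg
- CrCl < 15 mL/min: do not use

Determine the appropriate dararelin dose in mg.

90 mg

CrCl = (140 − 43) × 52.6 / (72 × 3.94) = 5102.2 / 283.68 ≈ 18.0 mL/min
CrCl ≈ 18 mL/min → bracket 15–44 mL/min.
Dose for this bracket: 90 mg.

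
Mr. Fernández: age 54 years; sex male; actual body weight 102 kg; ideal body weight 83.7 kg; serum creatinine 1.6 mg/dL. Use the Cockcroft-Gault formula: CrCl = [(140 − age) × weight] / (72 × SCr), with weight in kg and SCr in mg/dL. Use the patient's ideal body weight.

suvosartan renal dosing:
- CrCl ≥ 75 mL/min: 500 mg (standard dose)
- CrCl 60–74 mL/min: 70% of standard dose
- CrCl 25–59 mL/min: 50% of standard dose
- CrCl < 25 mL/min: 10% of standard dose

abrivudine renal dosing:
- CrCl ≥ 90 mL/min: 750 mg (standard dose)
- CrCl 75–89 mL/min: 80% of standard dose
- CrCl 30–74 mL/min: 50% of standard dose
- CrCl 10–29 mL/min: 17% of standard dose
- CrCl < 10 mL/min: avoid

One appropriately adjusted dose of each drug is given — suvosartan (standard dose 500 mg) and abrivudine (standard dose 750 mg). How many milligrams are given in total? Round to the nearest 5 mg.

CrCl = (140 − 54) × 83.7 / (72 × 1.6) = 7198.2 / 115.20 ≈ 62.5 mL/min
CrCl ≈ 62 mL/min.
suvosartan: 60–74 mL/min → 70% of 500 mg = 350 mg.
abrivudine: 30–74 mL/min → 50% of 750 mg = 375 mg.
Total = 350 + 375 = 725 mg.

725 mg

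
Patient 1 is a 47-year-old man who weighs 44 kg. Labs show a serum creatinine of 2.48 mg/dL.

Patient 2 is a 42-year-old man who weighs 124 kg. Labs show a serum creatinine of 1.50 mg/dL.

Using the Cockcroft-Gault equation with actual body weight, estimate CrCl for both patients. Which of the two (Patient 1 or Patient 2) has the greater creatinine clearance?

Patient 2

Patient 1: CrCl = (140 − 47) × 44 / (72 × 2.48) = 4092.0 / 178.56 ≈ 22.9 mL/min
Patient 2: CrCl = (140 − 42) × 124 / (72 × 1.5) = 12152.0 / 108.00 ≈ 112.5 mL/min
22.9 vs 112.5 mL/min → Patient 2 is higher.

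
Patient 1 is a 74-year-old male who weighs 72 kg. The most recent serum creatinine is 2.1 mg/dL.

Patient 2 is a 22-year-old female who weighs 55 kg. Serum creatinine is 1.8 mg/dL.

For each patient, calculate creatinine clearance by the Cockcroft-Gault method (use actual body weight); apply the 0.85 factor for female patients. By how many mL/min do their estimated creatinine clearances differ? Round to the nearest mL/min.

Patient 1: CrCl = (140 − 74) × 72 / (72 × 2.1) = 4752.0 / 151.20 ≈ 31.4 mL/min
Patient 2: CrCl = (140 − 22) × 55 / (72 × 1.8) × 0.85 = 6490.0 / 129.60 × 0.85 ≈ 42.6 mL/min
|31.4 − 42.6| = 11.2 mL/min

11 mL/min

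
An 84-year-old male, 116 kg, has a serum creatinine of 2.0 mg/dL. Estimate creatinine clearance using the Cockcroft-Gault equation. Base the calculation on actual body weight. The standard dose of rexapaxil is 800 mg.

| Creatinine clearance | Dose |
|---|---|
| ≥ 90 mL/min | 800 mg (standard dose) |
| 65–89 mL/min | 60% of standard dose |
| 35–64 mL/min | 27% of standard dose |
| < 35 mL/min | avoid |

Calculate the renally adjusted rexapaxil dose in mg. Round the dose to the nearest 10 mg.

220 mg

CrCl = (140 − 84) × 116 / (72 × 2) = 6496.0 / 144.00 ≈ 45.1 mL/min
CrCl ≈ 45 mL/min → bracket 35–64 mL/min.
27% of 800 mg = 216 mg → 220 mg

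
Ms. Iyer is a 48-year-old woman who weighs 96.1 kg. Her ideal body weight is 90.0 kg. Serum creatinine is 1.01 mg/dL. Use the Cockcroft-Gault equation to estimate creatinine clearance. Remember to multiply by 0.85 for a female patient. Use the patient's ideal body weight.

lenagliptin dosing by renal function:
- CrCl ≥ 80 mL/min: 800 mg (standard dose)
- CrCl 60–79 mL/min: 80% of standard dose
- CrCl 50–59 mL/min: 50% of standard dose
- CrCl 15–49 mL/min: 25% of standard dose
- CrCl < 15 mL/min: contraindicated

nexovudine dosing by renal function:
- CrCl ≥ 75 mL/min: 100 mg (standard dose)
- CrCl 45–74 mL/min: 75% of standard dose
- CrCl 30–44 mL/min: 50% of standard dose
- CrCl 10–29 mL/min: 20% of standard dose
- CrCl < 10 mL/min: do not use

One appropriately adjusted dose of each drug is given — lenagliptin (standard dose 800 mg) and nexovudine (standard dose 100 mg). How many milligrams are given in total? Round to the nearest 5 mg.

CrCl = (140 − 48) × 90 / (72 × 1.01) × 0.85 = 8280.0 / 72.72 × 0.85 ≈ 96.8 mL/min
CrCl ≈ 97 mL/min.
lenagliptin: ≥ 80 mL/min → 100% of 800 mg = 800 mg.
nexovudine: ≥ 75 mL/min → 100% of 100 mg = 100 mg.
Total = 800 + 100 = 900 mg.

900 mg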